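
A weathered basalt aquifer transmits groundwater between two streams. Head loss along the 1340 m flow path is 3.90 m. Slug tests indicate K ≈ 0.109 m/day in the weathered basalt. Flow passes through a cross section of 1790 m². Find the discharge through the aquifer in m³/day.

0.568

Hydraulic gradient i = Δh / L = 3.90 / 1340 = 0.002910.
Darcy's law: Q = K · A · i = 0.1090 × 1790 × 0.002910 = 0.5679 m³/day.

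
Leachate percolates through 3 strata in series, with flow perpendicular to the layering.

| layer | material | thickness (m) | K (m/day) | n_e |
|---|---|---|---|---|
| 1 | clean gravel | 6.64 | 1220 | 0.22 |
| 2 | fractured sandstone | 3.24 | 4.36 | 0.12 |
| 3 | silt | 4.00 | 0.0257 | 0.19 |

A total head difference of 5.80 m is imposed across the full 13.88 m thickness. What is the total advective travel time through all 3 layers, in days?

With flow normal to the layers, continuity requires the same specific discharge q through every layer.
Σ(b_i/K_i) = 6.64/1220 + 3.24/4.36 + 4.00/0.0257 = 156.4 d.
q = Δh / Σ(b_i/K_i) = 5.80 / 156.4 = 0.03709 m/day.
In each layer the seepage velocity is v_i = q/n_i, so the layer transit time is t_i = b_i·n_i / q:
  layer 1 (clean gravel): t_1 = 6.64 × 0.22 / 0.03709 = 39.39 d
  layer 2 (fractured sandstone): t_2 = 3.24 × 0.12 / 0.03709 = 10.48 d
  layer 3 (silt): t_3 = 4.00 × 0.19 / 0.03709 = 20.49 d
Total t = Σ t_i = 70.36 days.

70.4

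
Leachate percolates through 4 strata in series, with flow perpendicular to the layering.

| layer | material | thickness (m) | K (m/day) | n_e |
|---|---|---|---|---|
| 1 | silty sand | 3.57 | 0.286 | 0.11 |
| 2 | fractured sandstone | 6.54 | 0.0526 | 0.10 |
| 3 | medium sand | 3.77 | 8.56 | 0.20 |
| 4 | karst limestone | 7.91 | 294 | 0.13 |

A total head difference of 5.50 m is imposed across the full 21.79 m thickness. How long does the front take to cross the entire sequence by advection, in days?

70.6

With flow normal to the layers, continuity requires the same specific discharge q through every layer.
Σ(b_i/K_i) = 3.57/0.286 + 6.54/0.0526 + 3.77/8.56 + 7.91/294 = 137.3 d.
q = Δh / Σ(b_i/K_i) = 5.50 / 137.3 = 0.04006 m/day.
In each layer the seepage velocity is v_i = q/n_i, so the layer transit time is t_i = b_i·n_i / q:
  layer 1 (silty sand): t_1 = 3.57 × 0.11 / 0.04006 = 9.802 d
  layer 2 (fractured sandstone): t_2 = 6.54 × 0.10 / 0.04006 = 16.32 d
  layer 3 (medium sand): t_3 = 3.77 × 0.20 / 0.04006 = 18.82 d
  layer 4 (karst limestone): t_4 = 7.91 × 0.13 / 0.04006 = 25.67 d
Total t = Σ t_i = 70.61 days.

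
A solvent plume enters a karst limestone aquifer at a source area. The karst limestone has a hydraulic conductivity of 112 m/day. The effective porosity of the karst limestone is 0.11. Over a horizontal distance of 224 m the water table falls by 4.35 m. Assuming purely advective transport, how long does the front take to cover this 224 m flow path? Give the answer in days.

11.3

Hydraulic gradient i = Δh / L = 4.35 / 224 = 0.01942.
Darcy flux q = K · i = 112.0 × 0.01942 = 2.175 m/day.
Seepage velocity v = q / n_e = 2.175 / 0.11 = 19.77 m/day.
Travel time t = L / v = 224 / 19.77 = 11.33 days.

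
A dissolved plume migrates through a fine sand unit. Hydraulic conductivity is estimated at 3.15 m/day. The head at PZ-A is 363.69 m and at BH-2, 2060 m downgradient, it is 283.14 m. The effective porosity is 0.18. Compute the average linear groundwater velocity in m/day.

0.684

Hydraulic gradient i = (363.69 − 283.14) / 2060 = 80.55 / 2060 = 0.03910.
Darcy flux q = K · i = 3.150 × 0.03910 = 0.1232 m/day.
Seepage velocity v = q / n_e = 0.1232 / 0.18 = 0.6843 m/day.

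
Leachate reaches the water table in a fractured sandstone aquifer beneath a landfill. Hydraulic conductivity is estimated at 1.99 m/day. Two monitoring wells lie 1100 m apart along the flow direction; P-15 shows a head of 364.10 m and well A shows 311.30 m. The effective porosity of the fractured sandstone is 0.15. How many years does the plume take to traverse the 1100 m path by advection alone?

Hydraulic gradient i = (364.10 − 311.30) / 1100 = 52.8 / 1100 = 0.04800.
Darcy flux q = K · i = 1.990 × 0.04800 = 0.09552 m/day.
Seepage velocity v = q / n_e = 0.09552 / 0.15 = 0.6368 m/day.
Travel time t = L / v = 1100 / 0.6368 = 1727 days = 4.729 years.

4.73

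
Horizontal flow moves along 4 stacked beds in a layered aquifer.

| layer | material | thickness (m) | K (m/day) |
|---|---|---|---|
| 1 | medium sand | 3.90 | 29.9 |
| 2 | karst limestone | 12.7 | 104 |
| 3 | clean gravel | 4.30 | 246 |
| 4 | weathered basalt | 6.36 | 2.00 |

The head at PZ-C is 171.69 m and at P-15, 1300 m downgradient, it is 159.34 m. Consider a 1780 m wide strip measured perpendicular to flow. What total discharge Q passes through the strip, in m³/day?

Flow is parallel to layering, so each bed carries its own Darcy discharge and the transmissivities add.
Σ(K_i·b_i) = 29.9×3.90 + 104×12.7 + 246×4.30 + 2.00×6.36 = 2508 m²/day.
Hydraulic gradient i = (171.69 − 159.34) / 1300 = 12.35 / 1300 = 0.009500.
Q = Σ(K_i·b_i) · W · i = 2508 × 1780 × 0.009500 = 42409 m³/day.

42400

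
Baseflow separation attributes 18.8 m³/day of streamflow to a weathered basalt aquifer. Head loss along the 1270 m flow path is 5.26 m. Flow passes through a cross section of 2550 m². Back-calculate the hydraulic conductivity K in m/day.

1.78

Hydraulic gradient i = Δh / L = 5.26 / 1270 = 0.004142.
From Q = K·A·i, K = Q / (A·i) = 18.8 / (2550 × 0.004142) = 1.780 m/day.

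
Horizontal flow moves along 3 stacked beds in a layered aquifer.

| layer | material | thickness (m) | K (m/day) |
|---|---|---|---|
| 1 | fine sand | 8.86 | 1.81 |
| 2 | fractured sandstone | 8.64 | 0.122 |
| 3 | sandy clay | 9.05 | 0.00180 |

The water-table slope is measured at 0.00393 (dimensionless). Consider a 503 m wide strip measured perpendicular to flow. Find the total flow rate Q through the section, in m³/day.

33.8

Flow is parallel to layering, so each bed carries its own Darcy discharge and the transmissivities add.
Σ(K_i·b_i) = 1.81×8.86 + 0.122×8.64 + 0.00180×9.05 = 17.11 m²/day.
Hydraulic gradient i = 0.00393.
Q = Σ(K_i·b_i) · W · i = 17.11 × 503 × 0.003930 = 33.82 m³/day.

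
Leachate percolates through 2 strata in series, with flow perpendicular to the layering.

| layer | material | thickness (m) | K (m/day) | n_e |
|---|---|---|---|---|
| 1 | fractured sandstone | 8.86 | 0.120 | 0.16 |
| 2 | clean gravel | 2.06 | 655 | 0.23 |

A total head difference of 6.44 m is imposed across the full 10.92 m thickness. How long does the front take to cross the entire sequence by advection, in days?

With flow normal to the layers, continuity requires the same specific discharge q through every layer.
Σ(b_i/K_i) = 8.86/0.120 + 2.06/655 = 73.84 d.
q = Δh / Σ(b_i/K_i) = 6.44 / 73.84 = 0.08722 m/day.
In each layer the seepage velocity is v_i = q/n_i, so the layer transit time is t_i = b_i·n_i / q:
  layer 1 (fractured sandstone): t_1 = 8.86 × 0.16 / 0.08722 = 16.25 d
  layer 2 (clean gravel): t_2 = 2.06 × 0.23 / 0.08722 = 5.432 d
Total t = Σ t_i = 21.69 days.

21.7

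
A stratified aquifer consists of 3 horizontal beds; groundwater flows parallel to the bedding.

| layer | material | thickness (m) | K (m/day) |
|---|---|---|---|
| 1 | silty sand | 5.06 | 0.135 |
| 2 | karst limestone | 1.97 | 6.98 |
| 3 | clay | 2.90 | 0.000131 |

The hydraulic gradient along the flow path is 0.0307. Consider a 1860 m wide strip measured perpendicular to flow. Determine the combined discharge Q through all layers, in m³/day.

Flow is parallel to layering, so each bed carries its own Darcy discharge and the transmissivities add.
Σ(K_i·b_i) = 0.135×5.06 + 6.98×1.97 + 0.000131×2.90 = 14.43 m²/day.
Hydraulic gradient i = 0.0307.
Q = Σ(K_i·b_i) · W · i = 14.43 × 1860 × 0.03070 = 824.2 m³/day.

824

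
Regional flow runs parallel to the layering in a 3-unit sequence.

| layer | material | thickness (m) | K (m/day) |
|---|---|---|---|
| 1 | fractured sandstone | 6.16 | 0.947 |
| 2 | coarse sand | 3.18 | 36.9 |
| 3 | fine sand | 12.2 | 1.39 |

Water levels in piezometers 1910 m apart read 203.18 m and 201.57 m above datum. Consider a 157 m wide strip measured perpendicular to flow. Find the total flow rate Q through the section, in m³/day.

18.5

Flow is parallel to layering, so each bed carries its own Darcy discharge and the transmissivities add.
Σ(K_i·b_i) = 0.947×6.16 + 36.9×3.18 + 1.39×12.2 = 140.1 m²/day.
Hydraulic gradient i = (203.18 − 201.57) / 1910 = 1.61 / 1910 = 0.0008429.
Q = Σ(K_i·b_i) · W · i = 140.1 × 157 × 0.0008429 = 18.55 m³/day.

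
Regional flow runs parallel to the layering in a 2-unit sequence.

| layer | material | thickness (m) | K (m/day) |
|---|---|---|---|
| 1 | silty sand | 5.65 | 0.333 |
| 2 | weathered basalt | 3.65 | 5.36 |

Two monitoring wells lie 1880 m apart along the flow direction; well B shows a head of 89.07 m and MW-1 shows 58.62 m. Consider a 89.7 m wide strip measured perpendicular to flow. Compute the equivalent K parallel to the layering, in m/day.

Flow is parallel to layering, so each bed carries its own Darcy discharge and the transmissivities add.
Σ(K_i·b_i) = 0.333×5.65 + 5.36×3.65 = 21.45 m²/day.
Total thickness b = 9.300 m, so K_eq = Σ(K_i·b_i)/b = 2.306 m/day.

2.31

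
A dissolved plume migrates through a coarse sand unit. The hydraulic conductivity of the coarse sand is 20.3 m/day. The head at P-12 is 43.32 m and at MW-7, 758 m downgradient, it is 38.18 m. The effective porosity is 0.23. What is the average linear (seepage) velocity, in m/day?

0.598

Hydraulic gradient i = (43.32 − 38.18) / 758 = 5.14 / 758 = 0.006781.
Darcy flux q = K · i = 20.30 × 0.006781 = 0.1377 m/day.
Seepage velocity v = q / n_e = 0.1377 / 0.23 = 0.5985 m/day.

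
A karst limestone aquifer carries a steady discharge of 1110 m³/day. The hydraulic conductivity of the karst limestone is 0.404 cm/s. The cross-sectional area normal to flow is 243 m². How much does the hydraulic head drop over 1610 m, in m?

Convert K: 0.404 cm/s × 864 = 349.1 m/day.
From Q = K·A·i, i = Q / (K·A) = 1110 / (349.1 × 243.0) = 0.01309.
Head loss Δh = i · L = 0.01309 × 1610 = 21.07 m.

21.1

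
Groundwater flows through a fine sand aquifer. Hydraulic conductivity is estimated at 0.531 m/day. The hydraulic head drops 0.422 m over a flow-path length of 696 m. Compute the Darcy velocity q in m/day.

0.000322

Hydraulic gradient i = Δh / L = 0.422 / 696 = 0.0006063.
Specific discharge q = K · i = 0.5310 × 0.0006063 = 0.0003220 m/day.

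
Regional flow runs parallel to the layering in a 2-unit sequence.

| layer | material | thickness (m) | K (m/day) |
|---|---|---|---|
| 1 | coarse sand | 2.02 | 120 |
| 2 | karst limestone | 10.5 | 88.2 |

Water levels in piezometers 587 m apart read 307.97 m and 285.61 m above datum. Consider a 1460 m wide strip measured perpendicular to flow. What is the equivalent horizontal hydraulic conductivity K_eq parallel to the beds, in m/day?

Flow is parallel to layering, so each bed carries its own Darcy discharge and the transmissivities add.
Σ(K_i·b_i) = 120×2.02 + 88.2×10.5 = 1168 m²/day.
Total thickness b = 12.52 m, so K_eq = Σ(K_i·b_i)/b = 93.33 m/day.

93.3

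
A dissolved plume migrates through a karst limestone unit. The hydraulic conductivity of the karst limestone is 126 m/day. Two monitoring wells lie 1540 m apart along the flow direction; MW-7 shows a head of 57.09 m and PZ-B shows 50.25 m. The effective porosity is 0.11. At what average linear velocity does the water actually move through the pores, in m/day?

5.09

Hydraulic gradient i = (57.09 − 50.25) / 1540 = 6.84 / 1540 = 0.004442.
Darcy flux q = K · i = 126.0 × 0.004442 = 0.5596 m/day.
Seepage velocity v = q / n_e = 0.5596 / 0.11 = 5.088 m/day.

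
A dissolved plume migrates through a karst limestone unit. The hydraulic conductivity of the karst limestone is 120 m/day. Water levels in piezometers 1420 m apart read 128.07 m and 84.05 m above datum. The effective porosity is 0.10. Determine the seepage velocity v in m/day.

37.2

Hydraulic gradient i = (128.07 − 84.05) / 1420 = 44.02 / 1420 = 0.03100.
Darcy flux q = K · i = 120.0 × 0.03100 = 3.720 m/day.
Seepage velocity v = q / n_e = 3.720 / 0.10 = 37.20 m/day.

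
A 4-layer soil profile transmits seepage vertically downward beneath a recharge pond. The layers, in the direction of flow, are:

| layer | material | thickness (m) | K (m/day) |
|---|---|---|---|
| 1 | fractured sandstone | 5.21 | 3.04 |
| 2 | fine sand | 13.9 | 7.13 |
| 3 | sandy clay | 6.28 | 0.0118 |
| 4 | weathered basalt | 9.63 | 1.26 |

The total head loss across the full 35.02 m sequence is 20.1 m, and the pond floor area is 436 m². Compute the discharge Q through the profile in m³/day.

16.1

Flow is perpendicular to layering, so the layers act in series and the equivalent K is the thickness-weighted harmonic mean.
Total thickness L = 5.21 + 13.9 + 6.28 + 9.63 = 35.02 m.
Σ(b_i/K_i) = 5.21/3.04 + 13.9/7.13 + 6.28/0.0118 + 9.63/1.26 = 543.5 d.
K_eq = L / Σ(b_i/K_i) = 35.02 / 543.5 = 0.06443 m/day.
Q = K_eq · A · (Δh/L) = 0.06443 × 436 × (20.1/35.02) = 16.12 m³/day.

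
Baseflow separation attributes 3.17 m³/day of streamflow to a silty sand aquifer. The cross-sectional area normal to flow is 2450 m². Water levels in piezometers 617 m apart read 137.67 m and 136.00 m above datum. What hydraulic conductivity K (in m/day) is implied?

Hydraulic gradient i = (137.67 − 136.00) / 617 = 1.67 / 617 = 0.002707.
From Q = K·A·i, K = Q / (A·i) = 3.17 / (2450 × 0.002707) = 0.4780 m/day.

0.478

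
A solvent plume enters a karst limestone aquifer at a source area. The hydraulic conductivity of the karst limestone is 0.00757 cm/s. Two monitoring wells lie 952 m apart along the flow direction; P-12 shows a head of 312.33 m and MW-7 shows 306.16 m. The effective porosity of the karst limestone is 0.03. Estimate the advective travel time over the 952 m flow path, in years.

Convert K: 0.00757 cm/s × 864 = 6.540 m/day.
Hydraulic gradient i = (312.33 − 306.16) / 952 = 6.17 / 952 = 0.006481.
Darcy flux q = K · i = 6.540 × 0.006481 = 0.04239 m/day.
Seepage velocity v = q / n_e = 0.04239 / 0.03 = 1.413 m/day.
Travel time t = L / v = 952 / 1.413 = 673.8 days = 1.845 years.

1.84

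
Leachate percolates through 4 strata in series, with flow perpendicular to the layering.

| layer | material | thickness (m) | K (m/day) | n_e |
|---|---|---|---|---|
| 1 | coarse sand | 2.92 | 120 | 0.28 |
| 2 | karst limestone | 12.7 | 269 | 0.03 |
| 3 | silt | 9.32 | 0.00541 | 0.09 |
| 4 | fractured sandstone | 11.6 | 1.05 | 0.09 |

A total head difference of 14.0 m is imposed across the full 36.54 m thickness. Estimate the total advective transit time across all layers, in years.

With flow normal to the layers, continuity requires the same specific discharge q through every layer.
Σ(b_i/K_i) = 2.92/120 + 12.7/269 + 9.32/0.00541 + 11.6/1.05 = 1734 d.
q = Δh / Σ(b_i/K_i) = 14.0 / 1734 = 0.008074 m/day.
In each layer the seepage velocity is v_i = q/n_i, so the layer transit time is t_i = b_i·n_i / q:
  layer 1 (coarse sand): t_1 = 2.92 × 0.28 / 0.008074 = 101.3 d
  layer 2 (karst limestone): t_2 = 12.7 × 0.03 / 0.008074 = 47.19 d
  layer 3 (silt): t_3 = 9.32 × 0.09 / 0.008074 = 103.9 d
  layer 4 (fractured sandstone): t_4 = 11.6 × 0.09 / 0.008074 = 129.3 d
Total t = Σ t_i = 381.6 days = 1.045 years.

1.04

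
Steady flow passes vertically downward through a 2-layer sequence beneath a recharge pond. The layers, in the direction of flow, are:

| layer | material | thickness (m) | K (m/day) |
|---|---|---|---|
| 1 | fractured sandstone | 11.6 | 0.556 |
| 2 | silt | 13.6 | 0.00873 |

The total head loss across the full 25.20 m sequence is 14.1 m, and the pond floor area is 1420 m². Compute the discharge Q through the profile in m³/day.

12.7

Flow is perpendicular to layering, so the layers act in series and the equivalent K is the thickness-weighted harmonic mean.
Total thickness L = 11.6 + 13.6 = 25.20 m.
Σ(b_i/K_i) = 11.6/0.556 + 13.6/0.00873 = 1579 d.
K_eq = L / Σ(b_i/K_i) = 25.20 / 1579 = 0.01596 m/day.
Q = K_eq · A · (Δh/L) = 0.01596 × 1420 × (14.1/25.20) = 12.68 m³/day.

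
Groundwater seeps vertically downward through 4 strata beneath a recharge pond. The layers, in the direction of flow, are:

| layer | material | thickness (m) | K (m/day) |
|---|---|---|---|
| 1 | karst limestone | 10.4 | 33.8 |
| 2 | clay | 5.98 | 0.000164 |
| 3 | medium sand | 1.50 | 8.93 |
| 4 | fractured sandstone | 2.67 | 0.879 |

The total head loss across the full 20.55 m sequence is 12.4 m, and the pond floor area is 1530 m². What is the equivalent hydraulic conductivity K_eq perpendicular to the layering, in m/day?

0.000564

Flow is perpendicular to layering, so the layers act in series and the equivalent K is the thickness-weighted harmonic mean.
Total thickness L = 10.4 + 5.98 + 1.50 + 2.67 = 20.55 m.
Σ(b_i/K_i) = 10.4/33.8 + 5.98/0.000164 + 1.50/8.93 + 2.67/0.879 = 36467 d.
K_eq = L / Σ(b_i/K_i) = 20.55 / 36467 = 0.0005635 m/day.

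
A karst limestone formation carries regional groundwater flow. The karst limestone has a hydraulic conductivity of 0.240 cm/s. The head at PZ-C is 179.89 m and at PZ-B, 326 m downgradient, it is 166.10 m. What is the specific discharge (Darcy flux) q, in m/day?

Convert K: 0.240 cm/s × 864 = 207.4 m/day.
Hydraulic gradient i = (179.89 − 166.10) / 326 = 13.79 / 326 = 0.04230.
Specific discharge q = K · i = 207.4 × 0.04230 = 8.771 m/day.

8.77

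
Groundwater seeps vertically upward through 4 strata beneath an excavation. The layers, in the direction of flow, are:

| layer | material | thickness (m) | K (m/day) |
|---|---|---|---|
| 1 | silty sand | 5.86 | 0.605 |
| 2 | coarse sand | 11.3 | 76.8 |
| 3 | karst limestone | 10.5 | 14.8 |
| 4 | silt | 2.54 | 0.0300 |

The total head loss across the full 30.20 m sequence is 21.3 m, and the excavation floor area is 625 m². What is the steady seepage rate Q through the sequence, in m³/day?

Flow is perpendicular to layering, so the layers act in series and the equivalent K is the thickness-weighted harmonic mean.
Total thickness L = 5.86 + 11.3 + 10.5 + 2.54 = 30.20 m.
Σ(b_i/K_i) = 5.86/0.605 + 11.3/76.8 + 10.5/14.8 + 2.54/0.0300 = 95.21 d.
K_eq = L / Σ(b_i/K_i) = 30.20 / 95.21 = 0.3172 m/day.
Q = K_eq · A · (Δh/L) = 0.3172 × 625 × (21.3/30.20) = 139.8 m³/day.

140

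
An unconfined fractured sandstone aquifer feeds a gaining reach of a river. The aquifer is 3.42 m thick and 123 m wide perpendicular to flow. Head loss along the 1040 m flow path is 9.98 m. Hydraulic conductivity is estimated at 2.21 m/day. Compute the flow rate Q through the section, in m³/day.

Cross-sectional area A = 123 × 3.42 = 420.7 m².
Hydraulic gradient i = Δh / L = 9.98 / 1040 = 0.009596.
Darcy's law: Q = K · A · i = 2.210 × 420.7 × 0.009596 = 8.921 m³/day.

8.92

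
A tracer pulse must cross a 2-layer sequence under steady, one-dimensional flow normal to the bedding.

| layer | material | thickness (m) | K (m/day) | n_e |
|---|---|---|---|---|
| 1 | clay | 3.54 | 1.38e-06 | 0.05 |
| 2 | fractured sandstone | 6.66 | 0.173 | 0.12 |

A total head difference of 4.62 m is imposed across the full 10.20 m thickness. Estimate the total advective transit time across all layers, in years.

With flow normal to the layers, continuity requires the same specific discharge q through every layer.
Σ(b_i/K_i) = 3.54/1.38e-06 + 6.66/0.173 = 2.565e+06 d.
q = Δh / Σ(b_i/K_i) = 4.62 / 2.565e+06 = 1.801e-06 m/day.
In each layer the seepage velocity is v_i = q/n_i, so the layer transit time is t_i = b_i·n_i / q:
  layer 1 (clay): t_1 = 3.54 × 0.05 / 1.801e-06 = 98279 d
  layer 2 (fractured sandstone): t_2 = 6.66 × 0.12 / 1.801e-06 = 4.438e+05 d
Total t = Σ t_i = 5.420e+05 days = 1484 years.

1480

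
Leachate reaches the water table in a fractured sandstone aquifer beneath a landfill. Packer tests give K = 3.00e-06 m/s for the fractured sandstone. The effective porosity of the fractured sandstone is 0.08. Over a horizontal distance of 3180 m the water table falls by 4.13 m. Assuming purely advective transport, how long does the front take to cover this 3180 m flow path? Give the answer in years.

2070

Convert K: 3.00e-06 m/s × 86400 = 0.2592 m/day.
Hydraulic gradient i = Δh / L = 4.13 / 3180 = 0.001299.
Darcy flux q = K · i = 0.2592 × 0.001299 = 0.0003366 m/day.
Seepage velocity v = q / n_e = 0.0003366 / 0.08 = 0.004208 m/day.
Travel time t = L / v = 3180 / 0.004208 = 7.557e+05 days = 2069 years.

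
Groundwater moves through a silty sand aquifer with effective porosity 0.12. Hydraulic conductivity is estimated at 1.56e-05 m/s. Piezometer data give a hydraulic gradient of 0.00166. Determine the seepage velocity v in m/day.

0.0186

Convert K: 1.56e-05 m/s × 86400 = 1.348 m/day.
Hydraulic gradient i = 0.00166.
Darcy flux q = K · i = 1.348 × 0.001660 = 0.002237 m/day.
Seepage velocity v = q / n_e = 0.002237 / 0.12 = 0.01865 m/day.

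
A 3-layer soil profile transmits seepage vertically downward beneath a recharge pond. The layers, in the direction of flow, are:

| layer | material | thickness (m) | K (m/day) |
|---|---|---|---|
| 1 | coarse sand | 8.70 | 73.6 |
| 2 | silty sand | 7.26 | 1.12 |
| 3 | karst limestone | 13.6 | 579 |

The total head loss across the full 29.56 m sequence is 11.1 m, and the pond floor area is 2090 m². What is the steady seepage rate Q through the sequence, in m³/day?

3500

Flow is perpendicular to layering, so the layers act in series and the equivalent K is the thickness-weighted harmonic mean.
Total thickness L = 8.70 + 7.26 + 13.6 = 29.56 m.
Σ(b_i/K_i) = 8.70/73.6 + 7.26/1.12 + 13.6/579 = 6.624 d.
K_eq = L / Σ(b_i/K_i) = 29.56 / 6.624 = 4.463 m/day.
Q = K_eq · A · (Δh/L) = 4.463 × 2090 × (11.1/29.56) = 3502 m³/day.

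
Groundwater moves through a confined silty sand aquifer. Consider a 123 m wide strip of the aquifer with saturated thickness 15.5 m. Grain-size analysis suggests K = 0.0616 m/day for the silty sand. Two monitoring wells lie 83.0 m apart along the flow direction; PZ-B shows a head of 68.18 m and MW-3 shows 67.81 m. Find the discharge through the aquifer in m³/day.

0.524

Cross-sectional area A = 123 × 15.5 = 1906 m².
Hydraulic gradient i = (68.18 − 67.81) / 83.0 = 0.37 / 83.0 = 0.004458.
Darcy's law: Q = K · A · i = 0.06160 × 1906 × 0.004458 = 0.5235 m³/day.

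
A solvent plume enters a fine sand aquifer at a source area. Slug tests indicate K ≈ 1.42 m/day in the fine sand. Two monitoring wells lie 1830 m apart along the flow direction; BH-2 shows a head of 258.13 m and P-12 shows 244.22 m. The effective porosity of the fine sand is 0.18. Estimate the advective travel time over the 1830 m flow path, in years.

Hydraulic gradient i = (258.13 − 244.22) / 1830 = 13.91 / 1830 = 0.007601.
Darcy flux q = K · i = 1.420 × 0.007601 = 0.01079 m/day.
Seepage velocity v = q / n_e = 0.01079 / 0.18 = 0.05996 m/day.
Travel time t = L / v = 1830 / 0.05996 = 30518 days = 83.55 years.

83.6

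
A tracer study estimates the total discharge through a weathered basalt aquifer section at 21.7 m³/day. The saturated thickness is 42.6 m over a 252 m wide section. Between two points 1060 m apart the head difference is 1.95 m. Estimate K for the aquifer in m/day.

Cross-sectional area A = 252 × 42.6 = 10735 m².
Hydraulic gradient i = Δh / L = 1.95 / 1060 = 0.001840.
From Q = K·A·i, K = Q / (A·i) = 21.7 / (10735 × 0.001840) = 1.099 m/day.

1.10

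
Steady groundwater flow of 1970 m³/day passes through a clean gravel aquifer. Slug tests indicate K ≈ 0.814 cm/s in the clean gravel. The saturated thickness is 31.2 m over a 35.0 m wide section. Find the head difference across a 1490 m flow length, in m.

3.82

Convert K: 0.814 cm/s × 864 = 703.3 m/day.
Cross-sectional area A = 35.0 × 31.2 = 1092 m².
From Q = K·A·i, i = Q / (K·A) = 1970 / (703.3 × 1092) = 0.002565.
Head loss Δh = i · L = 0.002565 × 1490 = 3.822 m.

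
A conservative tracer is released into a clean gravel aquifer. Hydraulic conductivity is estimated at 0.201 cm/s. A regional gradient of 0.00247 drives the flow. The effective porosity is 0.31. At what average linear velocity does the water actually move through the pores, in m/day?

Convert K: 0.201 cm/s × 864 = 173.7 m/day.
Hydraulic gradient i = 0.00247.
Darcy flux q = K · i = 173.7 × 0.002470 = 0.4290 m/day.
Seepage velocity v = q / n_e = 0.4290 / 0.31 = 1.384 m/day.

1.38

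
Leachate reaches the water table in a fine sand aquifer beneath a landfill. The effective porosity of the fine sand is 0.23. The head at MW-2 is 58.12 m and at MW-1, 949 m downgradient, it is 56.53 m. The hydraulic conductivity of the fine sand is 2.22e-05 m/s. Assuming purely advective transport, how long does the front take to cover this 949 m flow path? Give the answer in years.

Convert K: 2.22e-05 m/s × 86400 = 1.918 m/day.
Hydraulic gradient i = (58.12 − 56.53) / 949 = 1.59 / 949 = 0.001675.
Darcy flux q = K · i = 1.918 × 0.001675 = 0.003214 m/day.
Seepage velocity v = q / n_e = 0.003214 / 0.23 = 0.01397 m/day.
Travel time t = L / v = 949 / 0.01397 = 67920 days = 186.0 years.

186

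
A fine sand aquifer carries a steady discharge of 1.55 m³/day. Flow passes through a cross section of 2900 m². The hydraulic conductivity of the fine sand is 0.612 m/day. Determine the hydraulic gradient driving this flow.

From Q = K·A·i, i = Q / (K·A) = 1.55 / (0.6120 × 2900) = 0.0008733.

0.000873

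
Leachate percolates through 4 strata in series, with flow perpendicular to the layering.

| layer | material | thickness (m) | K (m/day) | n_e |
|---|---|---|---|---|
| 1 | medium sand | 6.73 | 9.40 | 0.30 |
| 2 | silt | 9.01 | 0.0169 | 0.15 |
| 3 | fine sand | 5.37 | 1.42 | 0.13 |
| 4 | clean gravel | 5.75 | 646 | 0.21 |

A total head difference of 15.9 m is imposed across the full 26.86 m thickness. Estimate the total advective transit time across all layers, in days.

With flow normal to the layers, continuity requires the same specific discharge q through every layer.
Σ(b_i/K_i) = 6.73/9.40 + 9.01/0.0169 + 5.37/1.42 + 5.75/646 = 537.6 d.
q = Δh / Σ(b_i/K_i) = 15.9 / 537.6 = 0.02957 m/day.
In each layer the seepage velocity is v_i = q/n_i, so the layer transit time is t_i = b_i·n_i / q:
  layer 1 (medium sand): t_1 = 6.73 × 0.30 / 0.02957 = 68.27 d
  layer 2 (silt): t_2 = 9.01 × 0.15 / 0.02957 = 45.70 d
  layer 3 (fine sand): t_3 = 5.37 × 0.13 / 0.02957 = 23.61 d
  layer 4 (clean gravel): t_4 = 5.75 × 0.21 / 0.02957 = 40.83 d
Total t = Σ t_i = 178.4 days.

178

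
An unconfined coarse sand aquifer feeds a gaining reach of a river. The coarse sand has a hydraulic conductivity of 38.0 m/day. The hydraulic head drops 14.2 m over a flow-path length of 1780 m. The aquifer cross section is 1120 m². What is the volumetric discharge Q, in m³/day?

Hydraulic gradient i = Δh / L = 14.2 / 1780 = 0.007978.
Darcy's law: Q = K · A · i = 38.00 × 1120 × 0.007978 = 339.5 m³/day.

340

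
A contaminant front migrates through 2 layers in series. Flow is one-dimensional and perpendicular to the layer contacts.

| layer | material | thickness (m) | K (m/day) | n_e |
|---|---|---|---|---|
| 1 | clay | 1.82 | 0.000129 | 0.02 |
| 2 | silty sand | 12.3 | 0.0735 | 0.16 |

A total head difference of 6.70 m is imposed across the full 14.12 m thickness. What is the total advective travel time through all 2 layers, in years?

With flow normal to the layers, continuity requires the same specific discharge q through every layer.
Σ(b_i/K_i) = 1.82/0.000129 + 12.3/0.0735 = 14276 d.
q = Δh / Σ(b_i/K_i) = 6.70 / 14276 = 0.0004693 m/day.
In each layer the seepage velocity is v_i = q/n_i, so the layer transit time is t_i = b_i·n_i / q:
  layer 1 (clay): t_1 = 1.82 × 0.02 / 0.0004693 = 77.56 d
  layer 2 (silty sand): t_2 = 12.3 × 0.16 / 0.0004693 = 4193 d
Total t = Σ t_i = 4271 days = 11.69 years.

11.7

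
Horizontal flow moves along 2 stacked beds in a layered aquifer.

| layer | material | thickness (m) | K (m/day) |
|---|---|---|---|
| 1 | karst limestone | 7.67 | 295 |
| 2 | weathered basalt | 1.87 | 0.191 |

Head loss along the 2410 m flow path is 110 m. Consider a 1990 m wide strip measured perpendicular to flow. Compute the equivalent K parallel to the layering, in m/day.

Flow is parallel to layering, so each bed carries its own Darcy discharge and the transmissivities add.
Σ(K_i·b_i) = 295×7.67 + 0.191×1.87 = 2263 m²/day.
Total thickness b = 9.540 m, so K_eq = Σ(K_i·b_i)/b = 237.2 m/day.

237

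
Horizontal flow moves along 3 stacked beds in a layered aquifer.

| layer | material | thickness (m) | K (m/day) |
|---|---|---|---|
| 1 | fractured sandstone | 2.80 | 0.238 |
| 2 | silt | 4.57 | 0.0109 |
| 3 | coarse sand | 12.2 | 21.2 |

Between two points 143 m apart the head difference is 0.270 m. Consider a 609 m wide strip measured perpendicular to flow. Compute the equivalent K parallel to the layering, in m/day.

Flow is parallel to layering, so each bed carries its own Darcy discharge and the transmissivities add.
Σ(K_i·b_i) = 0.238×2.80 + 0.0109×4.57 + 21.2×12.2 = 259.4 m²/day.
Total thickness b = 19.57 m, so K_eq = Σ(K_i·b_i)/b = 13.25 m/day.

13.3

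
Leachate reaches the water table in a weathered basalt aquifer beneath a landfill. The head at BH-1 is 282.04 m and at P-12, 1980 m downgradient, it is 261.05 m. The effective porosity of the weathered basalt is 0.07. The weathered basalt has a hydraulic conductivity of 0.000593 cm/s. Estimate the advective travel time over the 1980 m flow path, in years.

69.9

Convert K: 0.000593 cm/s × 864 = 0.5124 m/day.
Hydraulic gradient i = (282.04 − 261.05) / 1980 = 20.99 / 1980 = 0.01060.
Darcy flux q = K · i = 0.5124 × 0.01060 = 0.005431 m/day.
Seepage velocity v = q / n_e = 0.005431 / 0.07 = 0.07759 m/day.
Travel time t = L / v = 1980 / 0.07759 = 25518 days = 69.86 years.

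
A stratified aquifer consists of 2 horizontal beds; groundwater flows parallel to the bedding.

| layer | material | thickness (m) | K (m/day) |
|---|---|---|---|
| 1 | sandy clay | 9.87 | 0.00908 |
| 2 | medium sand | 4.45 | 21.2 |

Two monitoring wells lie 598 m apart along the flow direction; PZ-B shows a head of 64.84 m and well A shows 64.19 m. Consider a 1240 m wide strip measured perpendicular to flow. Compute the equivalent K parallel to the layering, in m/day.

Flow is parallel to layering, so each bed carries its own Darcy discharge and the transmissivities add.
Σ(K_i·b_i) = 0.00908×9.87 + 21.2×4.45 = 94.43 m²/day.
Total thickness b = 14.32 m, so K_eq = Σ(K_i·b_i)/b = 6.594 m/day.

6.59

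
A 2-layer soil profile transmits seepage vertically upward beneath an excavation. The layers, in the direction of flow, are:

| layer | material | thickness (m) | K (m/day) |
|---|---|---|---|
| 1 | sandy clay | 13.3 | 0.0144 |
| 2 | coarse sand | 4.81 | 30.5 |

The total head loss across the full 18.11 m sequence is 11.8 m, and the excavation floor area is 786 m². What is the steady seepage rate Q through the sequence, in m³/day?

Flow is perpendicular to layering, so the layers act in series and the equivalent K is the thickness-weighted harmonic mean.
Total thickness L = 13.3 + 4.81 = 18.11 m.
Σ(b_i/K_i) = 13.3/0.0144 + 4.81/30.5 = 923.8 d.
K_eq = L / Σ(b_i/K_i) = 18.11 / 923.8 = 0.01960 m/day.
Q = K_eq · A · (Δh/L) = 0.01960 × 786 × (11.8/18.11) = 10.04 m³/day.

10.0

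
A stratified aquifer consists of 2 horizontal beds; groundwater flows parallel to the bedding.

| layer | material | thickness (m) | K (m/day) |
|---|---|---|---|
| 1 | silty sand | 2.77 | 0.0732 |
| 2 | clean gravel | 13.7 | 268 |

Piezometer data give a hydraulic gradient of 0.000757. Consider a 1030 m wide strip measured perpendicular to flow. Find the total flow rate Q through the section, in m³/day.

Flow is parallel to layering, so each bed carries its own Darcy discharge and the transmissivities add.
Σ(K_i·b_i) = 0.0732×2.77 + 268×13.7 = 3672 m²/day.
Hydraulic gradient i = 0.000757.
Q = Σ(K_i·b_i) · W · i = 3672 × 1030 × 0.0007570 = 2863 m³/day.

2860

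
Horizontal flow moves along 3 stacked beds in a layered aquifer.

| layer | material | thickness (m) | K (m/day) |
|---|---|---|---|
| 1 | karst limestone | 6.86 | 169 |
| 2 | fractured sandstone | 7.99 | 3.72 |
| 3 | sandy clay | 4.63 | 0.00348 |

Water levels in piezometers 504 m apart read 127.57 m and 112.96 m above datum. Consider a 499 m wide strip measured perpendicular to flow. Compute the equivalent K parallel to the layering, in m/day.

Flow is parallel to layering, so each bed carries its own Darcy discharge and the transmissivities add.
Σ(K_i·b_i) = 169×6.86 + 3.72×7.99 + 0.00348×4.63 = 1189 m²/day.
Total thickness b = 19.48 m, so K_eq = Σ(K_i·b_i)/b = 61.04 m/day.

61.0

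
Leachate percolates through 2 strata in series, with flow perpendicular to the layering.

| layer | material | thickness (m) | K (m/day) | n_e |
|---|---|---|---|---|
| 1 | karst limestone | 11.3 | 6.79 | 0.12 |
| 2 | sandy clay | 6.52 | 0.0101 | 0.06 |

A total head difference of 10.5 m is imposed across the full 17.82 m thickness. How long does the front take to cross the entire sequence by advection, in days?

108

With flow normal to the layers, continuity requires the same specific discharge q through every layer.
Σ(b_i/K_i) = 11.3/6.79 + 6.52/0.0101 = 647.2 d.
q = Δh / Σ(b_i/K_i) = 10.5 / 647.2 = 0.01622 m/day.
In each layer the seepage velocity is v_i = q/n_i, so the layer transit time is t_i = b_i·n_i / q:
  layer 1 (karst limestone): t_1 = 11.3 × 0.12 / 0.01622 = 83.58 d
  layer 2 (sandy clay): t_2 = 6.52 × 0.06 / 0.01622 = 24.11 d
Total t = Σ t_i = 107.7 days.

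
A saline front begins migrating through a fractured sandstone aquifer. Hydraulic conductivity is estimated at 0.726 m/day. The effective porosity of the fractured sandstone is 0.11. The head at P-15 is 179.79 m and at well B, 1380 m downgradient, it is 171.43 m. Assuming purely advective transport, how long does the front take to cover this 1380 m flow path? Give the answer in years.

94.5

Hydraulic gradient i = (179.79 − 171.43) / 1380 = 8.36 / 1380 = 0.006058.
Darcy flux q = K · i = 0.7260 × 0.006058 = 0.004398 m/day.
Seepage velocity v = q / n_e = 0.004398 / 0.11 = 0.03998 m/day.
Travel time t = L / v = 1380 / 0.03998 = 34515 days = 94.50 years.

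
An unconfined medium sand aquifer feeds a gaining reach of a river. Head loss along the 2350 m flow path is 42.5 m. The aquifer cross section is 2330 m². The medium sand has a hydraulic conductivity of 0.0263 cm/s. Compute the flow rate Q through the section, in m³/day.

Convert K: 0.0263 cm/s × 864 = 22.72 m/day.
Hydraulic gradient i = Δh / L = 42.5 / 2350 = 0.01809.
Darcy's law: Q = K · A · i = 22.72 × 2330 × 0.01809 = 957.5 m³/day.

958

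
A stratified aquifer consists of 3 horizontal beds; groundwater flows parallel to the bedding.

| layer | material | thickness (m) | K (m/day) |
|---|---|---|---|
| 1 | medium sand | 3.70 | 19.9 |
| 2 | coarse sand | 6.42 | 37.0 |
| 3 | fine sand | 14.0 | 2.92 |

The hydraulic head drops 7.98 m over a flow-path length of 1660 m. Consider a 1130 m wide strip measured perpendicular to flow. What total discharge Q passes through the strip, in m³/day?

1910

Flow is parallel to layering, so each bed carries its own Darcy discharge and the transmissivities add.
Σ(K_i·b_i) = 19.9×3.70 + 37.0×6.42 + 2.92×14.0 = 352.0 m²/day.
Hydraulic gradient i = Δh / L = 7.98 / 1660 = 0.004807.
Q = Σ(K_i·b_i) · W · i = 352.0 × 1130 × 0.004807 = 1912 m³/day.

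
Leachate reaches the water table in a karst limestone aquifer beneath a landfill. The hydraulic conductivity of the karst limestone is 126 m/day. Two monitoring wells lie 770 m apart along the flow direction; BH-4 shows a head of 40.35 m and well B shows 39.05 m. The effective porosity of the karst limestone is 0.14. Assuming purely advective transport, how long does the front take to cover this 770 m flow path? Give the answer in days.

Hydraulic gradient i = (40.35 − 39.05) / 770 = 1.3 / 770 = 0.001688.
Darcy flux q = K · i = 126.0 × 0.001688 = 0.2127 m/day.
Seepage velocity v = q / n_e = 0.2127 / 0.14 = 1.519 m/day.
Travel time t = L / v = 770 / 1.519 = 506.8 days.

507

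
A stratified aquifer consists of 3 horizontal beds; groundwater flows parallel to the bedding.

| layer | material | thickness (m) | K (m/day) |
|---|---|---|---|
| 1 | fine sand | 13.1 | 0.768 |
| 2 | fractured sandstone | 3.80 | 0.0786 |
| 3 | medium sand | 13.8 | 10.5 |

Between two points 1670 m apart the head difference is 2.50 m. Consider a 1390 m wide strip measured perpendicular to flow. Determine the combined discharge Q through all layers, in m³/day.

Flow is parallel to layering, so each bed carries its own Darcy discharge and the transmissivities add.
Σ(K_i·b_i) = 0.768×13.1 + 0.0786×3.80 + 10.5×13.8 = 155.3 m²/day.
Hydraulic gradient i = Δh / L = 2.50 / 1670 = 0.001497.
Q = Σ(K_i·b_i) · W · i = 155.3 × 1390 × 0.001497 = 323.1 m³/day.

323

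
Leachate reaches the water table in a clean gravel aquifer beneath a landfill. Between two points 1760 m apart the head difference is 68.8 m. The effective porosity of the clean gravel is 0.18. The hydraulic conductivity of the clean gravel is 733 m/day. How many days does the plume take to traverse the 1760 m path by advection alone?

11.1

Hydraulic gradient i = Δh / L = 68.8 / 1760 = 0.03909.
Darcy flux q = K · i = 733.0 × 0.03909 = 28.65 m/day.
Seepage velocity v = q / n_e = 28.65 / 0.18 = 159.2 m/day.
Travel time t = L / v = 1760 / 159.2 = 11.06 days.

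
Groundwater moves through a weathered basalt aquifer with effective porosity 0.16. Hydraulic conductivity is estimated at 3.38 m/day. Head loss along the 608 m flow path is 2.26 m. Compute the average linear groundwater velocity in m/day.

0.0785

Hydraulic gradient i = Δh / L = 2.26 / 608 = 0.003717.
Darcy flux q = K · i = 3.380 × 0.003717 = 0.01256 m/day.
Seepage velocity v = q / n_e = 0.01256 / 0.16 = 0.07852 m/day.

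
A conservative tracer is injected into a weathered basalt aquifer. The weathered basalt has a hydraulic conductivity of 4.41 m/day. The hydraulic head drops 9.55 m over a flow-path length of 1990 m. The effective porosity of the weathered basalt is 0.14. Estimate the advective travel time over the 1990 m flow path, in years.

36.0

Hydraulic gradient i = Δh / L = 9.55 / 1990 = 0.004799.
Darcy flux q = K · i = 4.410 × 0.004799 = 0.02116 m/day.
Seepage velocity v = q / n_e = 0.02116 / 0.14 = 0.1512 m/day.
Travel time t = L / v = 1990 / 0.1512 = 13164 days = 36.04 years.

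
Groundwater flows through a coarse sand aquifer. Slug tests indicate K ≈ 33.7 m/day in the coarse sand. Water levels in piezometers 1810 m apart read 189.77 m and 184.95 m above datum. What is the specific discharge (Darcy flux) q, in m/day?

0.0897

Hydraulic gradient i = (189.77 − 184.95) / 1810 = 4.82 / 1810 = 0.002663.
Specific discharge q = K · i = 33.70 × 0.002663 = 0.08974 m/day.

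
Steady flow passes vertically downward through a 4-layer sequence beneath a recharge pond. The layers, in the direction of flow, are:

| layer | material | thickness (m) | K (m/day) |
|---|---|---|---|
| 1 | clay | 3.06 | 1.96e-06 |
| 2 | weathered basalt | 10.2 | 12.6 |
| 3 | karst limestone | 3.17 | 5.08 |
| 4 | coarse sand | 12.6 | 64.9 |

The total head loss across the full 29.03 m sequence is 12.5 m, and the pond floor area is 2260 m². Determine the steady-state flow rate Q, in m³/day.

Flow is perpendicular to layering, so the layers act in series and the equivalent K is the thickness-weighted harmonic mean.
Total thickness L = 3.06 + 10.2 + 3.17 + 12.6 = 29.03 m.
Σ(b_i/K_i) = 3.06/1.96e-06 + 10.2/12.6 + 3.17/5.08 + 12.6/64.9 = 1.561e+06 d.
K_eq = L / Σ(b_i/K_i) = 29.03 / 1.561e+06 = 1.859e-05 m/day.
Q = K_eq · A · (Δh/L) = 1.859e-05 × 2260 × (12.5/29.03) = 0.01809 m³/day.

0.0181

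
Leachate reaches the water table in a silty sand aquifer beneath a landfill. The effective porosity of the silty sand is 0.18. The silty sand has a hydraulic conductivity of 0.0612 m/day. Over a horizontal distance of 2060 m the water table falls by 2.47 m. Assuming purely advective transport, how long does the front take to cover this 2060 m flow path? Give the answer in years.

13800

Hydraulic gradient i = Δh / L = 2.47 / 2060 = 0.001199.
Darcy flux q = K · i = 0.06120 × 0.001199 = 7.338e-05 m/day.
Seepage velocity v = q / n_e = 7.338e-05 / 0.18 = 0.0004077 m/day.
Travel time t = L / v = 2060 / 0.0004077 = 5.053e+06 days = 13835 years.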